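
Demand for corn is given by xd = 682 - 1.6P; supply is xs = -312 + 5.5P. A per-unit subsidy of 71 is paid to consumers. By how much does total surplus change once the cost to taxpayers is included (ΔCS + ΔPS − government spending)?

Pre-subsidy: 682 - 1.6P = -312 + 5.5P gives P* = 140, x* = 458.
With the rebate, buyers effectively pay Pb = Ps − 71, where Ps is the price sellers receive.
Demand in terms of Ps becomes xd = 682 − 1.6(Ps − 71) = 795.6 - 1.6Ps. Setting this equal to supply: 795.6 - 1.6Ps = -312 + 5.5Ps, so Ps = 156.
Buyers pay Pb = 156 − 71 = 85; x' = -312 + 5.5·156 = 546.
ΔCS = ½(458 + 546)(140 − 85) = 27610; ΔPS = ½(458 + 546)(156 − 140) = 8032.
Government spending = 71 × 546 = 38766.
Net change = 27610 + 8032 − 38766 = -3124. The loss equals the DWL triangle ½·71·88.

Net change in total surplus = -3124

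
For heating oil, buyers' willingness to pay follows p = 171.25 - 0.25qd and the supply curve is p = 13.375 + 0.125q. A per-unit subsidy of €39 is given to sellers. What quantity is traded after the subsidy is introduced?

Pre-subsidy: 171.25 - 0.25q = 13.375 + 0.125q gives q* = 421 and p* = 66.
With the subsidy, sellers receive ps = pb + 39 for each unit, where pb is the price buyers pay.
On the curves, pb = 171.25 - 0.25q and ps = 13.375 + 0.125q; the wedge ps − pb = 39 gives 13.375 + 0.125q − (171.25 - 0.25q) = 39, so q' = 525.
Then pb = 171.25 − 0.25·525 = 40 and ps = 13.375 + 0.125·525 = 79.

q' = 525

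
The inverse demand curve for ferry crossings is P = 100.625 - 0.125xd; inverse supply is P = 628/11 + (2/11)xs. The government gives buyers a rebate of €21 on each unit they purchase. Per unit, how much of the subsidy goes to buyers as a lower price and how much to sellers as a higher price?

Pre-subsidy: 100.625 - 0.125x = 628/11 + (2/11)x gives x* = 1277/9 and P* = 746/9.
With the rebate, buyers effectively pay Pb = Ps − 21, where Ps is the price sellers receive.
On the curves, Pb = 100.625 - 0.125x and Ps = 628/11 + (2/11)x; the wedge Ps − Pb = 21 gives 628/11 + (2/11)x − (100.625 - 0.125x) = 21, so x' = 631/3.
Then Pb = 100.625 − 0.125·(631/3) = 223/3 and Ps = 628/11 + (2/11)·(631/3) = 286/3.
Buyers' price falls by P* − Pb = 746/9 − 223/3 = 77/9; sellers' price rises by Ps − P* = 286/3 − 746/9 = 112/9.

Buyers gain 77/9 per unit; sellers gain 112/9 per unit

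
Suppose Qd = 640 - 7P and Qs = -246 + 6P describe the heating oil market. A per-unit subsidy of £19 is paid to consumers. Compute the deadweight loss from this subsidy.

Pre-subsidy: 640 - 7P = -246 + 6P gives P* = 886/13, Q* = 2118/13.
With the rebate, buyers effectively pay Pb = Ps − 19, where Ps is the price sellers receive.
Demand in terms of Ps becomes Qd = 640 − 7(Ps − 19) = 773 - 7Ps. Setting this equal to supply: 773 - 7Ps = -246 + 6Ps, so Ps = 1019/13.
Buyers pay Pb = 1019/13 − 19 = 772/13; Q' = -246 + 6·(1019/13) = 2916/13.
The subsidy expands output by 2916/13 − 2118/13 = 798/13 past the efficient level; on those units the gap between marginal cost and willingness to pay runs from 0 up to 19.
DWL = ½ × 19 × 798/13 = 7581/13.

Deadweight loss = 7581/13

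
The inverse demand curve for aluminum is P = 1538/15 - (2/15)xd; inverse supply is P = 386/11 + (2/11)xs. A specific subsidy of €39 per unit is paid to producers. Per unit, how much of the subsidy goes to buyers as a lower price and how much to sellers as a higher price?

Pre-subsidy: 1538/15 - (2/15)x = 386/11 + (2/11)x gives x* = 214 and P* = 74.
With the subsidy, sellers receive Ps = Pb + 39 for each unit, where Pb is the price buyers pay.
On the curves, Pb = 1538/15 - (2/15)x and Ps = 386/11 + (2/11)x; the wedge Ps − Pb = 39 gives 386/11 + (2/11)x − (1538/15 - (2/15)x) = 39, so x' = 337.75.
Then Pb = 1538/15 − (2/15)·337.75 = 57.5 and Ps = 386/11 + (2/11)·337.75 = 96.5.
Buyers' price falls by P* − Pb = 74 − 57.5 = 16.5; sellers' price rises by Ps − P* = 96.5 − 74 = 22.5.

Buyers gain €16.5 per unit; sellers gain €22.5 per unit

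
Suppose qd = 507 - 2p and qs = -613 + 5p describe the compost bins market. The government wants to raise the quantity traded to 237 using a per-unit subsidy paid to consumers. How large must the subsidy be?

At q = 237, invert demand for the buyer price: pb = (507 − 237)/2 = 135; invert supply for the seller price: ps = (237 − (-613))/5 = 170.
The subsidy must fill the gap: s = ps − pb = 170 − 135 = 35.

Required subsidy s = 35 per unit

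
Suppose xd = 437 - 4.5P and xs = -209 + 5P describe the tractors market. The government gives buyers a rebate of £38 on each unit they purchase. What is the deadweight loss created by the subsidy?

Deadweight loss = £1710

Pre-subsidy: 437 - 4.5P = -209 + 5P gives P* = 68, x* = 131.
With the rebate, buyers effectively pay Pb = Ps − 38, where Ps is the price sellers receive.
Demand in terms of Ps becomes xd = 437 − 4.5(Ps − 38) = 608 - 4.5Ps. Setting this equal to supply: 608 - 4.5Ps = -209 + 5Ps, so Ps = 86.
Buyers pay Pb = 86 − 38 = 48; x' = -209 + 5·86 = 221.
The subsidy expands output by 221 − 131 = 90 past the efficient level; on those units the gap between marginal cost and willingness to pay runs from 0 up to 38.
DWL = ½ × 38 × 90 = 1710.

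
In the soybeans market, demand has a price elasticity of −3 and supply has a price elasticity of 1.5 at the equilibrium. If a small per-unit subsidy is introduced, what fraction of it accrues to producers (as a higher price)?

Producer share = 2/3

For a small subsidy around the equilibrium, the benefit split depends on the relative slopes, which at a point are proportional to the elasticities.
Buyer share = εs/(εs + |εd|) = 1.5/(1.5 + 3) = 1/3; seller share = |εd|/(εs + |εd|) = 2/3.
So producers capture 2/3 of the subsidy.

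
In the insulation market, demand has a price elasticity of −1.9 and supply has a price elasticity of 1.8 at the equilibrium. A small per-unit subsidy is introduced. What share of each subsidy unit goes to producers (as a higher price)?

For a small subsidy around the equilibrium, the benefit split depends on the relative slopes, which at a point are proportional to the elasticities.
Buyer share = εs/(εs + |εd|) = 1.8/(1.8 + 1.9) = 18/37; seller share = |εd|/(εs + |εd|) = 19/37.
So producers capture 19/37 of the subsidy.

Producer share = 19/37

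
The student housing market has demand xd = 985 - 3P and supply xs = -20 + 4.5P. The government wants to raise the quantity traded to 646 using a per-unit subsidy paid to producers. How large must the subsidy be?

Required subsidy s = 35 per unit

At x = 646, invert demand for the buyer price: Pb = (985 − 646)/3 = 113; invert supply for the seller price: Ps = (646 − (-20))/4.5 = 148.
The subsidy must fill the gap: s = Ps − Pb = 148 − 113 = 35.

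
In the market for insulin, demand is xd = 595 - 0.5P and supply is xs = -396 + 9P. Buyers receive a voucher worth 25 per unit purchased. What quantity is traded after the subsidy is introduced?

Pre-subsidy: 595 - 0.5P = -396 + 9P gives P* = 1982/19, x* = 10314/19.
With the rebate, buyers effectively pay Pb = Ps − 25, where Ps is the price sellers receive.
Demand in terms of Ps becomes xd = 595 − 0.5(Ps − 25) = 607.5 - 0.5Ps. Setting this equal to supply: 607.5 - 0.5Ps = -396 + 9Ps, so Ps = 2007/19.
Buyers pay Pb = 2007/19 − 25 = 1532/19; x' = -396 + 9·(2007/19) = 10539/19.

x' = 10539/19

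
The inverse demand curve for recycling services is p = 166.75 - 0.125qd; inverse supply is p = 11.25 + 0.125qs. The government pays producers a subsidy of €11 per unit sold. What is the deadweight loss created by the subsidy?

Pre-subsidy: 166.75 - 0.125q = 11.25 + 0.125q gives q* = 622 and p* = 89.
With the subsidy, sellers receive ps = pb + 11 for each unit, where pb is the price buyers pay.
On the curves, pb = 166.75 - 0.125q and ps = 11.25 + 0.125q; the wedge ps − pb = 11 gives 11.25 + 0.125q − (166.75 - 0.125q) = 11, so q' = 666.
Then pb = 166.75 − 0.125·666 = 83.5 and ps = 11.25 + 0.125·666 = 94.5.
The subsidy expands output by 666 − 622 = 44 past the efficient level; on those units the gap between marginal cost and willingness to pay runs from 0 up to 11.
DWL = ½ × 11 × 44 = 242.

Deadweight loss = €242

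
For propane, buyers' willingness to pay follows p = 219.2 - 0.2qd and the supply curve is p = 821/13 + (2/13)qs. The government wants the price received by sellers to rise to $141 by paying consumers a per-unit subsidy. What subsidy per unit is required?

Required subsidy s = $23 per unit

At a seller price of 141, quantity supplied is -410.5 + 6.5·141 = 506.
Buyers absorb 506 only when they pay pb = 219.2 − 0.2·506 = 118.
s = ps − pb = 141 − 118 = 23.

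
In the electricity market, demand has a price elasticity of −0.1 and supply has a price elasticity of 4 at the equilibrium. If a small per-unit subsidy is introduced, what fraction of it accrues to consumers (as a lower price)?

For a small subsidy around the equilibrium, the benefit split depends on the relative slopes, which at a point are proportional to the elasticities.
Buyer share = εs/(εs + |εd|) = 4/(4 + 0.1) = 40/41; seller share = |εd|/(εs + |εd|) = 1/41.

Consumer share = 40/41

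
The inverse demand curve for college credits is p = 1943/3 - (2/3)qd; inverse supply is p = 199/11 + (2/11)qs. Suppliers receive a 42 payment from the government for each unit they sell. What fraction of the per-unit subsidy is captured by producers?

Producer share = 3/14

Pre-subsidy: 1943/3 - (2/3)q = 199/11 + (2/11)q gives q* = 742 and p* = 153.
With the subsidy, sellers receive ps = pb + 42 for each unit, where pb is the price buyers pay.
On the curves, pb = 1943/3 - (2/3)q and ps = 199/11 + (2/11)q; the wedge ps − pb = 42 gives 199/11 + (2/11)q − (1943/3 - (2/3)q) = 42, so q' = 791.5.
Then pb = 1943/3 − (2/3)·791.5 = 120 and ps = 199/11 + (2/11)·791.5 = 162.
Buyers' price falls by p* − pb = 153 − 120 = 33; sellers' price rises by ps − p* = 162 − 153 = 9.
So producers capture 9/42 = 3/14 of each unit of subsidy.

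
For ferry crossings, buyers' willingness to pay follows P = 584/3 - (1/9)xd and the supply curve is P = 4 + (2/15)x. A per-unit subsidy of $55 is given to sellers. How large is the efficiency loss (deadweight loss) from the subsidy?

Deadweight loss = $6187.5

Pre-subsidy: 584/3 - (1/9)x = 4 + (2/15)x gives x* = 780 and P* = 108.
With the subsidy, sellers receive Ps = Pb + 55 for each unit, where Pb is the price buyers pay.
On the curves, Pb = 584/3 - (1/9)x and Ps = 4 + (2/15)x; the wedge Ps − Pb = 55 gives 4 + (2/15)x − (584/3 - (1/9)x) = 55, so x' = 1005.
Then Pb = 584/3 − (1/9)·1005 = 83 and Ps = 4 + (2/15)·1005 = 138.
The subsidy expands output by 1005 − 780 = 225 past the efficient level; on those units the gap between marginal cost and willingness to pay runs from 0 up to 55.
DWL = ½ × 55 × 225 = 6187.5.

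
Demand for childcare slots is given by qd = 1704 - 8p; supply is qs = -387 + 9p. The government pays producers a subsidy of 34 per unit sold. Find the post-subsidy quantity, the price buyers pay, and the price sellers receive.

Pre-subsidy: 1704 - 8p = -387 + 9p gives p* = 123, q* = 720.
With the subsidy, sellers receive ps = pb + 34 for each unit, where pb is the price buyers pay.
Supply in terms of pb becomes qs = -387 + 9(pb + 34) = -81 + 9pb. Setting this equal to demand: 1704 - 8pb = -81 + 9pb, so pb = 105.
Sellers receive ps = 105 + 34 = 139; q' = 1704 − 8·105 = 864.

q' = 864; buyers pay 105; sellers receive 139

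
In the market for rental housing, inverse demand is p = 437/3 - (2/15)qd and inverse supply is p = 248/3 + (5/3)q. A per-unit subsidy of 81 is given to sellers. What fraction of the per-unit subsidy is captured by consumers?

Pre-subsidy: 437/3 - (2/15)q = 248/3 + (5/3)q gives q* = 35 and p* = 141.
With the subsidy, sellers receive ps = pb + 81 for each unit, where pb is the price buyers pay.
On the curves, pb = 437/3 - (2/15)q and ps = 248/3 + (5/3)q; the wedge ps − pb = 81 gives 248/3 + (5/3)q − (437/3 - (2/15)q) = 81, so q' = 80.
Then pb = 437/3 − (2/15)·80 = 135 and ps = 248/3 + (5/3)·80 = 216.
Buyers' price falls by p* − pb = 141 − 135 = 6; sellers' price rises by ps − p* = 216 − 141 = 75.
So consumers capture 6/81 = 2/27 of each unit of subsidy.

Consumer share = 2/27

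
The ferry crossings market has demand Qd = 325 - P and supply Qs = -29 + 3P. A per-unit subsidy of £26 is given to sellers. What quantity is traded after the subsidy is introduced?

Pre-subsidy: 325 - P = -29 + 3P gives P* = 88.5, Q* = 236.5.
With the subsidy, sellers receive Ps = Pb + 26 for each unit, where Pb is the price buyers pay.
Supply in terms of Pb becomes Qs = -29 + 3(Pb + 26) = 49 + 3Pb. Setting this equal to demand: 325 - Pb = 49 + 3Pb, so Pb = 69.
Sellers receive Ps = 69 + 26 = 95; Q' = 325 − 1·69 = 256.

Q' = 256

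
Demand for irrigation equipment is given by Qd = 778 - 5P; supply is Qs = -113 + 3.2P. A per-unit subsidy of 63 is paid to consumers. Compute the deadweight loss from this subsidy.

Pre-subsidy: 778 - 5P = -113 + 3.2P gives P* = 4455/41, Q* = 9623/41.
With the rebate, buyers effectively pay Pb = Ps − 63, where Ps is the price sellers receive.
Demand in terms of Ps becomes Qd = 778 − 5(Ps − 63) = 1093 - 5Ps. Setting this equal to supply: 1093 - 5Ps = -113 + 3.2Ps, so Ps = 6030/41.
Buyers pay Pb = 6030/41 − 63 = 3447/41; Q' = -113 + 3.2·(6030/41) = 14663/41.
The subsidy expands output by 14663/41 − 9623/41 = 5040/41 past the efficient level; on those units the gap between marginal cost and willingness to pay runs from 0 up to 63.
DWL = ½ × 63 × 5040/41 = 158760/41.

Deadweight loss = 158760/41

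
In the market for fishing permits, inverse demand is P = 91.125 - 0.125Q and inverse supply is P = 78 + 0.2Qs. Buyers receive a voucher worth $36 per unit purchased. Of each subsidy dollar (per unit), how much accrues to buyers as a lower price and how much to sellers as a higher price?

Buyers gain 180/13 per unit; sellers gain 288/13 per unit

Pre-subsidy: 91.125 - 0.125Q = 78 + 0.2Q gives Q* = 525/13 and P* = 1119/13.
With the rebate, buyers effectively pay Pb = Ps − 36, where Ps is the price sellers receive.
On the curves, Pb = 91.125 - 0.125Q and Ps = 78 + 0.2Q; the wedge Ps − Pb = 36 gives 78 + 0.2Q − (91.125 - 0.125Q) = 36, so Q' = 1965/13.
Then Pb = 91.125 − 0.125·(1965/13) = 939/13 and Ps = 78 + 0.2·(1965/13) = 1407/13.
Buyers' price falls by P* − Pb = 1119/13 − 939/13 = 180/13; sellers' price rises by Ps − P* = 1407/13 − 1119/13 = 288/13.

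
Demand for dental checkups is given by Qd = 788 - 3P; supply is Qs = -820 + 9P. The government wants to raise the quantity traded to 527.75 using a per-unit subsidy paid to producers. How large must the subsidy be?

Required subsidy s = 63 per unit

At Q = 527.75, invert demand for the buyer price: Pb = (788 − 527.75)/3 = 86.75; invert supply for the seller price: Ps = (527.75 − (-820))/9 = 149.75.
The subsidy must fill the gap: s = Ps − Pb = 149.75 − 86.75 = 63.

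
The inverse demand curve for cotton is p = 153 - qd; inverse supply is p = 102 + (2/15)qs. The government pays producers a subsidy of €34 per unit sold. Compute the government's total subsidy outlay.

Pre-subsidy: 153 - q = 102 + (2/15)q gives q* = 45 and p* = 108.
With the subsidy, sellers receive ps = pb + 34 for each unit, where pb is the price buyers pay.
On the curves, pb = 153 - q and ps = 102 + (2/15)q; the wedge ps − pb = 34 gives 102 + (2/15)q − (153 - q) = 34, so q' = 75.
Then pb = 153 − 1·75 = 78 and ps = 102 + (2/15)·75 = 112.
Government outlay = subsidy × quantity = 34 × 75 = 2550.

Government cost = €2550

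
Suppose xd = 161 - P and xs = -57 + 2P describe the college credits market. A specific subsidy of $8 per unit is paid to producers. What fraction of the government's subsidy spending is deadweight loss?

DWL / government spending = 8/281

Pre-subsidy: 161 - P = -57 + 2P gives P* = 218/3, x* = 265/3.
With the subsidy, sellers receive Ps = Pb + 8 for each unit, where Pb is the price buyers pay.
Supply in terms of Pb becomes xs = -57 + 2(Pb + 8) = -41 + 2Pb. Setting this equal to demand: 161 - Pb = -41 + 2Pb, so Pb = 202/3.
Sellers receive Ps = 202/3 + 8 = 226/3; x' = 161 − 1·(202/3) = 281/3.
ΔCS = ½(265/3 + 281/3)(218/3 − 202/3) = 1456/3; ΔPS = ½(265/3 + 281/3)(226/3 − 218/3) = 728/3.
Government spending = 8 × 281/3 = 2248/3.
DWL = ½ × 8 × (281/3 − 265/3) = 64/3; fraction = (64/3) / (2248/3) = 8/281.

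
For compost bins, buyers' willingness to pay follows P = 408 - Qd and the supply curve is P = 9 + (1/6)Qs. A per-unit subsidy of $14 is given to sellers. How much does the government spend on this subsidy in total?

Government cost = $4956

Pre-subsidy: 408 - Q = 9 + (1/6)Q gives Q* = 342 and P* = 66.
With the subsidy, sellers receive Ps = Pb + 14 for each unit, where Pb is the price buyers pay.
On the curves, Pb = 408 - Q and Ps = 9 + (1/6)Q; the wedge Ps − Pb = 14 gives 9 + (1/6)Q − (408 - Q) = 14, so Q' = 354.
Then Pb = 408 − 1·354 = 54 and Ps = 9 + (1/6)·354 = 68.
Government outlay = subsidy × quantity = 14 × 354 = 4956.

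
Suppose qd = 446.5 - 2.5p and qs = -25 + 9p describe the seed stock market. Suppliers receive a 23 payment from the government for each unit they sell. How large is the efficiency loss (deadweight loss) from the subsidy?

Pre-subsidy: 446.5 - 2.5p = -25 + 9p gives p* = 41, q* = 344.
With the subsidy, sellers receive ps = pb + 23 for each unit, where pb is the price buyers pay.
Supply in terms of pb becomes qs = -25 + 9(pb + 23) = 182 + 9pb. Setting this equal to demand: 446.5 - 2.5pb = 182 + 9pb, so pb = 23.
Sellers receive ps = 23 + 23 = 46; q' = 446.5 − 2.5·23 = 389.
The subsidy expands output by 389 − 344 = 45 past the efficient level; on those units the gap between marginal cost and willingness to pay runs from 0 up to 23.
DWL = ½ × 23 × 45 = 517.5.

Deadweight loss = 517.5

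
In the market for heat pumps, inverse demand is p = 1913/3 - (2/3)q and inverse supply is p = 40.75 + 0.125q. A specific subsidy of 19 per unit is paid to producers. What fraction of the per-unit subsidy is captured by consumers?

Consumer share = 16/19

Pre-subsidy: 1913/3 - (2/3)q = 40.75 + 0.125q gives q* = 754 and p* = 135.
With the subsidy, sellers receive ps = pb + 19 for each unit, where pb is the price buyers pay.
On the curves, pb = 1913/3 - (2/3)q and ps = 40.75 + 0.125q; the wedge ps − pb = 19 gives 40.75 + 0.125q − (1913/3 - (2/3)q) = 19, so q' = 778.
Then pb = 1913/3 − (2/3)·778 = 119 and ps = 40.75 + 0.125·778 = 138.
Buyers' price falls by p* − pb = 135 − 119 = 16; sellers' price rises by ps − p* = 138 − 135 = 3.
So consumers capture 16/19 = 16/19 of each unit of subsidy.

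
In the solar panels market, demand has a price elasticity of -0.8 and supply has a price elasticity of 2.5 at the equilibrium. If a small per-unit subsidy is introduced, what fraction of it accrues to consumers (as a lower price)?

For a small subsidy around the equilibrium, the benefit split depends on the relative slopes, which at a point are proportional to the elasticities.
Buyer share = εs/(εs + |εd|) = 2.5/(2.5 + 0.8) = 25/33; seller share = |εd|/(εs + |εd|) = 8/33.

Consumer share = 25/33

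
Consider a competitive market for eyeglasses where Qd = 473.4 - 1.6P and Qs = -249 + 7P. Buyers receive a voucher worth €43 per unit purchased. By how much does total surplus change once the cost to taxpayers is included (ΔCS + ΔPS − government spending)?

Pre-subsidy: 473.4 - 1.6P = -249 + 7P gives P* = 84, Q* = 339.
With the rebate, buyers effectively pay Pb = Ps − 43, where Ps is the price sellers receive.
Demand in terms of Ps becomes Qd = 473.4 − 1.6(Ps − 43) = 542.2 - 1.6Ps. Setting this equal to supply: 542.2 - 1.6Ps = -249 + 7Ps, so Ps = 92.
Buyers pay Pb = 92 − 43 = 49; Q' = -249 + 7·92 = 395.
ΔCS = ½(339 + 395)(84 − 49) = 12845; ΔPS = ½(339 + 395)(92 − 84) = 2936.
Government spending = 43 × 395 = 16985.
Net change = 12845 + 2936 − 16985 = -1204. The loss equals the DWL triangle ½·43·56.

Net change in total surplus = -€1204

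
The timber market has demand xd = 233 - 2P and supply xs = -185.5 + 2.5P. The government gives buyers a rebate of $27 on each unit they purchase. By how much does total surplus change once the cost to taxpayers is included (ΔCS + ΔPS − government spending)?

Net change in total surplus = -$405

Pre-subsidy: 233 - 2P = -185.5 + 2.5P gives P* = 93, x* = 47.
With the rebate, buyers effectively pay Pb = Ps − 27, where Ps is the price sellers receive.
Demand in terms of Ps becomes xd = 233 − 2(Ps − 27) = 287 - 2Ps. Setting this equal to supply: 287 - 2Ps = -185.5 + 2.5Ps, so Ps = 105.
Buyers pay Pb = 105 − 27 = 78; x' = -185.5 + 2.5·105 = 77.
ΔCS = ½(47 + 77)(93 − 78) = 930; ΔPS = ½(47 + 77)(105 − 93) = 744.
Government spending = 27 × 77 = 2079.
Net change = 930 + 744 − 2079 = -405. The loss equals the DWL triangle ½·27·30.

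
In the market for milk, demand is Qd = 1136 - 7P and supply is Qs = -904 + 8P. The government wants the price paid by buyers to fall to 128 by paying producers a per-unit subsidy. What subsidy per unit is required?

Required subsidy s = 15 per unit

At a buyer price of 128, quantity demanded is 1136 − 7·128 = 240.
Sellers supply 240 only when they receive Ps with -904 + 8·Ps = 240, i.e. Ps = 143.
s = Ps − Pb = 143 − 128 = 15.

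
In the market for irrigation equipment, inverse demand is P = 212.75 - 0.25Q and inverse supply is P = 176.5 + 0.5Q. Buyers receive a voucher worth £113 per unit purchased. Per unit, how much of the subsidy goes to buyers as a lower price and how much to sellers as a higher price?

Buyers gain 113/3 per unit; sellers gain 226/3 per unit

Pre-subsidy: 212.75 - 0.25Q = 176.5 + 0.5Q gives Q* = 145/3 and P* = 602/3.
With the rebate, buyers effectively pay Pb = Ps − 113, where Ps is the price sellers receive.
On the curves, Pb = 212.75 - 0.25Q and Ps = 176.5 + 0.5Q; the wedge Ps − Pb = 113 gives 176.5 + 0.5Q − (212.75 - 0.25Q) = 113, so Q' = 199.
Then Pb = 212.75 − 0.25·199 = 163 and Ps = 176.5 + 0.5·199 = 276.
Buyers' price falls by P* − Pb = 602/3 − 163 = 113/3; sellers' price rises by Ps − P* = 276 − 602/3 = 226/3.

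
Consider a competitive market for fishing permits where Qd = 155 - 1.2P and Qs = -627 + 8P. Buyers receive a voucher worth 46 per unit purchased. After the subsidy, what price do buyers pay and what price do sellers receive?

Buyers pay 45; sellers receive 91

Pre-subsidy: 155 - 1.2P = -627 + 8P gives P* = 85, Q* = 53.
With the rebate, buyers effectively pay Pb = Ps − 46, where Ps is the price sellers receive.
Demand in terms of Ps becomes Qd = 155 − 1.2(Ps − 46) = 210.2 - 1.2Ps. Setting this equal to supply: 210.2 - 1.2Ps = -627 + 8Ps, so Ps = 91.
Buyers pay Pb = 91 − 46 = 45; Q' = -627 + 8·91 = 101.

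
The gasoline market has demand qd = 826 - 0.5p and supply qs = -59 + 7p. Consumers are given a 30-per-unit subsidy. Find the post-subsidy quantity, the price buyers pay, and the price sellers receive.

Pre-subsidy: 826 - 0.5p = -59 + 7p gives p* = 118, q* = 767.
With the rebate, buyers effectively pay pb = ps − 30, where ps is the price sellers receive.
Demand in terms of ps becomes qd = 826 − 0.5(ps − 30) = 841 - 0.5ps. Setting this equal to supply: 841 - 0.5ps = -59 + 7ps, so ps = 120.
Buyers pay pb = 120 − 30 = 90; q' = -59 + 7·120 = 781.

q' = 781; buyers pay 90; sellers receive 120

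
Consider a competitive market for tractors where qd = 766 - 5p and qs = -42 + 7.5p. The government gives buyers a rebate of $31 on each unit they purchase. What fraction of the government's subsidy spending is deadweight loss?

Pre-subsidy: 766 - 5p = -42 + 7.5p gives p* = 64.64, q* = 442.8.
With the rebate, buyers effectively pay pb = ps − 31, where ps is the price sellers receive.
Demand in terms of ps becomes qd = 766 − 5(ps − 31) = 921 - 5ps. Setting this equal to supply: 921 - 5ps = -42 + 7.5ps, so ps = 77.04.
Buyers pay pb = 77.04 − 31 = 46.04; q' = -42 + 7.5·77.04 = 535.8.
ΔCS = ½(442.8 + 535.8)(64.64 − 46.04) = 9100.98; ΔPS = ½(442.8 + 535.8)(77.04 − 64.64) = 6067.32.
Government spending = 31 × 535.8 = 16609.8.
DWL = ½ × 31 × (535.8 − 442.8) = 1441.5; fraction = 1441.5 / 16609.8 = 155/1786.

DWL / government spending = 155/1786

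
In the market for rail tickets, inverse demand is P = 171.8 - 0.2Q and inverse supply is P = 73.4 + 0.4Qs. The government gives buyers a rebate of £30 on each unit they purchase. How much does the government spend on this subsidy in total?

Government cost = £6420

Pre-subsidy: 171.8 - 0.2Q = 73.4 + 0.4Q gives Q* = 164 and P* = 139.
With the rebate, buyers effectively pay Pb = Ps − 30, where Ps is the price sellers receive.
On the curves, Pb = 171.8 - 0.2Q and Ps = 73.4 + 0.4Q; the wedge Ps − Pb = 30 gives 73.4 + 0.4Q − (171.8 - 0.2Q) = 30, so Q' = 214.
Then Pb = 171.8 − 0.2·214 = 129 and Ps = 73.4 + 0.4·214 = 159.
Government outlay = subsidy × quantity = 30 × 214 = 6420.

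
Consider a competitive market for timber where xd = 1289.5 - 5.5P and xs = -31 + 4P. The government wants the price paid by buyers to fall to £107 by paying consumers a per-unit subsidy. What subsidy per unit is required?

At a buyer price of 107, quantity demanded is 1289.5 − 5.5·107 = 701.
Sellers supply 701 only when they receive Ps with -31 + 4·Ps = 701, i.e. Ps = 183.
s = Ps − Pb = 183 − 107 = 76.

Required subsidy s = £76 per unit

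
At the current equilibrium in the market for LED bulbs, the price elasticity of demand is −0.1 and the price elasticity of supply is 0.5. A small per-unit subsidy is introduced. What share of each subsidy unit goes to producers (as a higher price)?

Producer share = 1/6

For a small subsidy around the equilibrium, the benefit split depends on the relative slopes, which at a point are proportional to the elasticities.
Buyer share = εs/(εs + |εd|) = 0.5/(0.5 + 0.1) = 5/6; seller share = |εd|/(εs + |εd|) = 1/6.
So producers capture 1/6 of the subsidy.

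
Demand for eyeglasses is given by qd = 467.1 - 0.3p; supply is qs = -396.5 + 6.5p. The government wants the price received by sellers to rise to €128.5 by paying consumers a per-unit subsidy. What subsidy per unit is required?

Required subsidy s = €34 per unit

At a seller price of 128.5, quantity supplied is -396.5 + 6.5·128.5 = 438.75.
Buyers absorb 438.75 only when they pay pb with 467.1 − 0.3·pb = 438.75, i.e. pb = 94.5.
s = ps − pb = 128.5 − 94.5 = 34.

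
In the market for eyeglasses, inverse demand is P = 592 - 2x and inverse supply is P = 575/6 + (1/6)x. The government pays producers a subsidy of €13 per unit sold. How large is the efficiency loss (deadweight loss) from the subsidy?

Pre-subsidy: 592 - 2x = 575/6 + (1/6)x gives x* = 229 and P* = 134.
With the subsidy, sellers receive Ps = Pb + 13 for each unit, where Pb is the price buyers pay.
On the curves, Pb = 592 - 2x and Ps = 575/6 + (1/6)x; the wedge Ps − Pb = 13 gives 575/6 + (1/6)x − (592 - 2x) = 13, so x' = 235.
Then Pb = 592 − 2·235 = 122 and Ps = 575/6 + (1/6)·235 = 135.
The subsidy expands output by 235 − 229 = 6 past the efficient level; on those units the gap between marginal cost and willingness to pay runs from 0 up to 13.
DWL = ½ × 13 × 6 = 39.

Deadweight loss = €39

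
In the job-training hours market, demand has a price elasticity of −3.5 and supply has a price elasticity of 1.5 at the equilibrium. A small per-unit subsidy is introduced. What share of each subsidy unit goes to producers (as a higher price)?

Producer share = 0.7

For a small subsidy around the equilibrium, the benefit split depends on the relative slopes, which at a point are proportional to the elasticities.
Buyer share = εs/(εs + |εd|) = 1.5/(1.5 + 3.5) = 0.3; seller share = |εd|/(εs + |εd|) = 0.7.
So producers capture 0.7 of the subsidy.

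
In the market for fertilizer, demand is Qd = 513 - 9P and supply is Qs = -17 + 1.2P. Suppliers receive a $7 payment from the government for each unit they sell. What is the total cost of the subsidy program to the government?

Government cost = 6279/17

Pre-subsidy: 513 - 9P = -17 + 1.2P gives P* = 2650/51, Q* = 771/17.
With the subsidy, sellers receive Ps = Pb + 7 for each unit, where Pb is the price buyers pay.
Supply in terms of Pb becomes Qs = -17 + 1.2(Pb + 7) = -8.6 + 1.2Pb. Setting this equal to demand: 513 - 9Pb = -8.6 + 1.2Pb, so Pb = 2608/51.
Sellers receive Ps = 2608/51 + 7 = 2965/51; Q' = 513 − 9·(2608/51) = 897/17.
Government outlay = subsidy × quantity = 7 × 897/17 = 6279/17.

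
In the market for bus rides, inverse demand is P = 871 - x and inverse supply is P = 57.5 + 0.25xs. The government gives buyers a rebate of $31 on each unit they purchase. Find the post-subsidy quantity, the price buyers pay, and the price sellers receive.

x' = 675.6; buyers pay $195.4; sellers receive $226.4

Pre-subsidy: 871 - x = 57.5 + 0.25x gives x* = 650.8 and P* = 220.2.
With the rebate, buyers effectively pay Pb = Ps − 31, where Ps is the price sellers receive.
On the curves, Pb = 871 - x and Ps = 57.5 + 0.25x; the wedge Ps − Pb = 31 gives 57.5 + 0.25x − (871 - x) = 31, so x' = 675.6.
Then Pb = 871 − 1·675.6 = 195.4 and Ps = 57.5 + 0.25·675.6 = 226.4.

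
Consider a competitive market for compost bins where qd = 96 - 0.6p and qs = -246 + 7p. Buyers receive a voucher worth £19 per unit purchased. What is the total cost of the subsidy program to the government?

Government cost = £1510.5

Pre-subsidy: 96 - 0.6p = -246 + 7p gives p* = 45, q* = 69.
With the rebate, buyers effectively pay pb = ps − 19, where ps is the price sellers receive.
Demand in terms of ps becomes qd = 96 − 0.6(ps − 19) = 107.4 - 0.6ps. Setting this equal to supply: 107.4 - 0.6ps = -246 + 7ps, so ps = 46.5.
Buyers pay pb = 46.5 − 19 = 27.5; q' = -246 + 7·46.5 = 79.5.
Government outlay = subsidy × quantity = 19 × 79.5 = 1510.5.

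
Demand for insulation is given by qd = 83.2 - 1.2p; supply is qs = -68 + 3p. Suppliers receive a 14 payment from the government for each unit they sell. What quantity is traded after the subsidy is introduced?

q' = 52

Pre-subsidy: 83.2 - 1.2p = -68 + 3p gives p* = 36, q* = 40.
With the subsidy, sellers receive ps = pb + 14 for each unit, where pb is the price buyers pay.
Supply in terms of pb becomes qs = -68 + 3(pb + 14) = -26 + 3pb. Setting this equal to demand: 83.2 - 1.2pb = -26 + 3pb, so pb = 26.
Sellers receive ps = 26 + 14 = 40; q' = 83.2 − 1.2·26 = 52.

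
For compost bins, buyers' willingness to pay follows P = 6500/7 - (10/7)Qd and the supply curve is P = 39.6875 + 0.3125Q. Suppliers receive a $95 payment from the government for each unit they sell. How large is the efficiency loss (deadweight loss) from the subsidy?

Pre-subsidy: 6500/7 - (10/7)Q = 39.6875 + 0.3125Q gives Q* = 6637/13 and P* = 2590/13.
With the subsidy, sellers receive Ps = Pb + 95 for each unit, where Pb is the price buyers pay.
On the curves, Pb = 6500/7 - (10/7)Q and Ps = 39.6875 + 0.3125Q; the wedge Ps − Pb = 95 gives 39.6875 + 0.3125Q − (6500/7 - (10/7)Q) = 95, so Q' = 22039/39.
Then Pb = 6500/7 − (10/7)·(22039/39) = 4730/39 and Ps = 39.6875 + 0.3125·(22039/39) = 8435/39.
The subsidy expands output by 22039/39 − 6637/13 = 2128/39 past the efficient level; on those units the gap between marginal cost and willingness to pay runs from 0 up to 95.
DWL = ½ × 95 × 2128/39 = 101080/39.

Deadweight loss = 101080/39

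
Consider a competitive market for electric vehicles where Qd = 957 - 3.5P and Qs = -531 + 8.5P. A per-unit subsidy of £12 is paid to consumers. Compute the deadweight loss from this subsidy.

Pre-subsidy: 957 - 3.5P = -531 + 8.5P gives P* = 124, Q* = 523.
With the rebate, buyers effectively pay Pb = Ps − 12, where Ps is the price sellers receive.
Demand in terms of Ps becomes Qd = 957 − 3.5(Ps − 12) = 999 - 3.5Ps. Setting this equal to supply: 999 - 3.5Ps = -531 + 8.5Ps, so Ps = 127.5.
Buyers pay Pb = 127.5 − 12 = 115.5; Q' = -531 + 8.5·127.5 = 552.75.
The subsidy expands output by 552.75 − 523 = 29.75 past the efficient level; on those units the gap between marginal cost and willingness to pay runs from 0 up to 12.
DWL = ½ × 12 × 29.75 = 178.5.

Deadweight loss = £178.5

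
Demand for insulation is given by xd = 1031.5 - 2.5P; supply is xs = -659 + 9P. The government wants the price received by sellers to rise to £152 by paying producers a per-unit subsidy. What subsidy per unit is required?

Required subsidy s = £23 per unit

At a seller price of 152, quantity supplied is -659 + 9·152 = 709.
Buyers absorb 709 only when they pay Pb with 1031.5 − 2.5·Pb = 709, i.e. Pb = 129.
s = Ps − Pb = 152 − 129 = 23.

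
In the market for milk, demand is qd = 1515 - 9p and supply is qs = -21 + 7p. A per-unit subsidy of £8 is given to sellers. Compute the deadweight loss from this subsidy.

Pre-subsidy: 1515 - 9p = -21 + 7p gives p* = 96, q* = 651.
With the subsidy, sellers receive ps = pb + 8 for each unit, where pb is the price buyers pay.
Supply in terms of pb becomes qs = -21 + 7(pb + 8) = 35 + 7pb. Setting this equal to demand: 1515 - 9pb = 35 + 7pb, so pb = 92.5.
Sellers receive ps = 92.5 + 8 = 100.5; q' = 1515 − 9·92.5 = 682.5.
The subsidy expands output by 682.5 − 651 = 31.5 past the efficient level; on those units the gap between marginal cost and willingness to pay runs from 0 up to 8.
DWL = ½ × 8 × 31.5 = 126.

Deadweight loss = £126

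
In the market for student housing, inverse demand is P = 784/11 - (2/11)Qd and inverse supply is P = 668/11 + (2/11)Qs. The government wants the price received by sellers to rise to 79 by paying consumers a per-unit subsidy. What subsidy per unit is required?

At a seller price of 79, quantity supplied is -334 + 5.5·79 = 100.5.
Buyers absorb 100.5 only when they pay Pb = 784/11 − (2/11)·100.5 = 53.
s = Ps − Pb = 79 − 53 = 26.

Required subsidy s = 26 per unit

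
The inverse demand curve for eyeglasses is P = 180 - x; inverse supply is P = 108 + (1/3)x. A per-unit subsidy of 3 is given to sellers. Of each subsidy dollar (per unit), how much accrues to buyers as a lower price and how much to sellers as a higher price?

Pre-subsidy: 180 - x = 108 + (1/3)x gives x* = 54 and P* = 126.
With the subsidy, sellers receive Ps = Pb + 3 for each unit, where Pb is the price buyers pay.
On the curves, Pb = 180 - x and Ps = 108 + (1/3)x; the wedge Ps − Pb = 3 gives 108 + (1/3)x − (180 - x) = 3, so x' = 56.25.
Then Pb = 180 − 1·56.25 = 123.75 and Ps = 108 + (1/3)·56.25 = 126.75.
Buyers' price falls by P* − Pb = 126 − 123.75 = 2.25; sellers' price rises by Ps − P* = 126.75 − 126 = 0.75.

Buyers gain 2.25 per unit; sellers gain 0.75 per unit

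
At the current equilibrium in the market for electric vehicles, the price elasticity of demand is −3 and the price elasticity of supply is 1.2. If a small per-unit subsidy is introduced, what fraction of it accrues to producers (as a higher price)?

For a small subsidy around the equilibrium, the benefit split depends on the relative slopes, which at a point are proportional to the elasticities.
Buyer share = εs/(εs + |εd|) = 1.2/(1.2 + 3) = 2/7; seller share = |εd|/(εs + |εd|) = 5/7.
So producers capture 5/7 of the subsidy.

Producer share = 5/7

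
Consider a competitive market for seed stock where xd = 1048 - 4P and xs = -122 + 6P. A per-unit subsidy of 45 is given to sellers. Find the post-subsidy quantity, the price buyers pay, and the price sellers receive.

x' = 688; buyers pay 90; sellers receive 135

Pre-subsidy: 1048 - 4P = -122 + 6P gives P* = 117, x* = 580.
With the subsidy, sellers receive Ps = Pb + 45 for each unit, where Pb is the price buyers pay.
Supply in terms of Pb becomes xs = -122 + 6(Pb + 45) = 148 + 6Pb. Setting this equal to demand: 1048 - 4Pb = 148 + 6Pb, so Pb = 90.
Sellers receive Ps = 90 + 45 = 135; x' = 1048 − 4·90 = 688.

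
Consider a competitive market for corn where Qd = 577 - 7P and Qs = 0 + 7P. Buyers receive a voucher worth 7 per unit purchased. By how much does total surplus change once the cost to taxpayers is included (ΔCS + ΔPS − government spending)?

Net change in total surplus = -85.75

Pre-subsidy: 577 - 7P = 0 + 7P gives P* = 577/14, Q* = 288.5.
With the rebate, buyers effectively pay Pb = Ps − 7, where Ps is the price sellers receive.
Demand in terms of Ps becomes Qd = 577 − 7(Ps − 7) = 626 - 7Ps. Setting this equal to supply: 626 - 7Ps = 0 + 7Ps, so Ps = 313/7.
Buyers pay Pb = 313/7 − 7 = 264/7; Q' = 0 + 7·(313/7) = 313.
ΔCS = ½(288.5 + 313)(577/14 − 264/7) = 1052.625; ΔPS = ½(288.5 + 313)(313/7 − 577/14) = 1052.625.
Government spending = 7 × 313 = 2191.
Net change = 1052.625 + 1052.625 − 2191 = -85.75. The loss equals the DWL triangle ½·7·24.5.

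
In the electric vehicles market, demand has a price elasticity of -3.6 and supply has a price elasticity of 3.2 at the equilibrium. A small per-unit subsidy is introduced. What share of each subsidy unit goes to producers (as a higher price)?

Producer share = 9/17

For a small subsidy around the equilibrium, the benefit split depends on the relative slopes, which at a point are proportional to the elasticities.
Buyer share = εs/(εs + |εd|) = 3.2/(3.2 + 3.6) = 8/17; seller share = |εd|/(εs + |εd|) = 9/17.
So producers capture 9/17 of the subsidy.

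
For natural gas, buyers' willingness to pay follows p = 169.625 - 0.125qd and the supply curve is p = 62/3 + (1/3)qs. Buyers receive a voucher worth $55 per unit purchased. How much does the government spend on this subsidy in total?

Government cost = $24475

Pre-subsidy: 169.625 - 0.125q = 62/3 + (1/3)q gives q* = 325 and p* = 129.
With the rebate, buyers effectively pay pb = ps − 55, where ps is the price sellers receive.
On the curves, pb = 169.625 - 0.125q and ps = 62/3 + (1/3)q; the wedge ps − pb = 55 gives 62/3 + (1/3)q − (169.625 - 0.125q) = 55, so q' = 445.
Then pb = 169.625 − 0.125·445 = 114 and ps = 62/3 + (1/3)·445 = 169.
Government outlay = subsidy × quantity = 55 × 445 = 24475.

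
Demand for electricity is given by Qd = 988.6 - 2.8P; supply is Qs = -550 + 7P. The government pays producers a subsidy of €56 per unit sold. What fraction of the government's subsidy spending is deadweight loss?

Pre-subsidy: 988.6 - 2.8P = -550 + 7P gives P* = 157, Q* = 549.
With the subsidy, sellers receive Ps = Pb + 56 for each unit, where Pb is the price buyers pay.
Supply in terms of Pb becomes Qs = -550 + 7(Pb + 56) = -158 + 7Pb. Setting this equal to demand: 988.6 - 2.8Pb = -158 + 7Pb, so Pb = 117.
Sellers receive Ps = 117 + 56 = 173; Q' = 988.6 − 2.8·117 = 661.
ΔCS = ½(549 + 661)(157 − 117) = 24200; ΔPS = ½(549 + 661)(173 − 157) = 9680.
Government spending = 56 × 661 = 37016.
DWL = ½ × 56 × (661 − 549) = 3136; fraction = 3136 / 37016 = 56/661.

DWL / government spending = 56/661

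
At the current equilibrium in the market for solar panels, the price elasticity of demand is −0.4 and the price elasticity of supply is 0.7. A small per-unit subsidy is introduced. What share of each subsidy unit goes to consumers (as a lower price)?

For a small subsidy around the equilibrium, the benefit split depends on the relative slopes, which at a point are proportional to the elasticities.
Buyer share = εs/(εs + |εd|) = 0.7/(0.7 + 0.4) = 7/11; seller share = |εd|/(εs + |εd|) = 4/11.

Consumer share = 7/11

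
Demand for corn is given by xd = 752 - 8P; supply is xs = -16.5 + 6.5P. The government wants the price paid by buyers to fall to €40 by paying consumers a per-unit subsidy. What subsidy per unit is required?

Required subsidy s = €29 per unit

At a buyer price of 40, quantity demanded is 752 − 8·40 = 432.
Sellers supply 432 only when they receive Ps with -16.5 + 6.5·Ps = 432, i.e. Ps = 69.
s = Ps − Pb = 69 − 40 = 29.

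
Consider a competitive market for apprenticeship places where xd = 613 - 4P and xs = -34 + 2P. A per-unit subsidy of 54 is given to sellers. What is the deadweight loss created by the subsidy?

Pre-subsidy: 613 - 4P = -34 + 2P gives P* = 647/6, x* = 545/3.
With the subsidy, sellers receive Ps = Pb + 54 for each unit, where Pb is the price buyers pay.
Supply in terms of Pb becomes xs = -34 + 2(Pb + 54) = 74 + 2Pb. Setting this equal to demand: 613 - 4Pb = 74 + 2Pb, so Pb = 539/6.
Sellers receive Ps = 539/6 + 54 = 863/6; x' = 613 − 4·(539/6) = 761/3.
The subsidy expands output by 761/3 − 545/3 = 72 past the efficient level; on those units the gap between marginal cost and willingness to pay runs from 0 up to 54.
DWL = ½ × 54 × 72 = 1944.

Deadweight loss = 1944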